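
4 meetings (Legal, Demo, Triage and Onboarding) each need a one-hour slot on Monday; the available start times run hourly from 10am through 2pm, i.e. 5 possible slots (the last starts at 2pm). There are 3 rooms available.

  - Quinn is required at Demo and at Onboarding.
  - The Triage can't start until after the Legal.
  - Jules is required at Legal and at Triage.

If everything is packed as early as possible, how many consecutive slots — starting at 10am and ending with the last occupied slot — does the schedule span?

2

The precedence chain requires at least 2 distinct slots.
With at most 3 per slot and 4 meetings, at least 2 slots are needed.
2 works (last occupied slot: 11am): for example Triage -> 11am, Demo -> 10am, Legal -> 10am, Onboarding -> 11am.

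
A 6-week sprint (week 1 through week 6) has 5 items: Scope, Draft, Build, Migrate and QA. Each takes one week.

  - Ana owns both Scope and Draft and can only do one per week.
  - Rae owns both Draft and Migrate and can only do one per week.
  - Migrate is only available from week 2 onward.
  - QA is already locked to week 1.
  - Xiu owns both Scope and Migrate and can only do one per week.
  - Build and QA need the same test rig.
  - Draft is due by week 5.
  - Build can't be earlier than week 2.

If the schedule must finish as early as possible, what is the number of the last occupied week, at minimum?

Build can't be placed before week 2, so the schedule must run through at least week 2.
Could 2 weeks be enough, i.e. nothing placed later than week 2? No: Draft's window within 2 weeks is {week 1, week 2}; Migrate's window within 2 weeks is {week 2}; Draft can't share with Migrate (week 2) → {week 1}; Scope can't share with Migrate (week 2) → {week 1}; Draft can't share with Scope (week 1) → nothing is left.
So 2 weeks is not enough.
3 works (last occupied week: week 3): for example Migrate=week 2, QA=week 1, Draft=week 3, Build=week 2, Scope=week 1.

week 3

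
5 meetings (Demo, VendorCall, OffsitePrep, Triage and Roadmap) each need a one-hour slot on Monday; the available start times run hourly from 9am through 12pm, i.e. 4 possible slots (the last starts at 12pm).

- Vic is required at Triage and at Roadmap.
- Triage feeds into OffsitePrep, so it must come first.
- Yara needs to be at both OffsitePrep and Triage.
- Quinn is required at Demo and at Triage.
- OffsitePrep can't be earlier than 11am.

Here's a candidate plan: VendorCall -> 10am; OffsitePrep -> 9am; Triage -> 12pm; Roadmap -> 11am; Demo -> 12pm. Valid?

Triage feeds into OffsitePrep, so it must come first — violated.
Quinn is required at Demo and at Triage — violated.
Yara needs to be at both OffsitePrep and Triage — holds.
Vic is required at Triage and at Roadmap — holds.
OffsitePrep can't be earlier than 11am — violated.

No — it violates: Triage feeds into OffsitePrep, so it must come first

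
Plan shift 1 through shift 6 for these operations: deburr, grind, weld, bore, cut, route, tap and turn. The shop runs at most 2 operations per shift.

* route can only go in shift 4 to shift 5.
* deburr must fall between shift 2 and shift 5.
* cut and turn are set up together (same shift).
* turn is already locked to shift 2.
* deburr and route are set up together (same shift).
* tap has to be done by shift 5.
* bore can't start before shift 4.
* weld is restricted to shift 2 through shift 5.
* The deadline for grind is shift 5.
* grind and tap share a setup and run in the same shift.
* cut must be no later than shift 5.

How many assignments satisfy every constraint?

Splitting on deburr: it can be shift 4 (7), shift 5 (7). Listing each branch's schedules as (grind, weld, bore, cut, route, tap, turn) by shift number:
deburr=shift 4: (1,3,5,2,4,1,2) (1,3,6,2,4,1,2) (1,5,5,2,4,1,2) (1,5,6,2,4,1,2) (3,5,5,2,4,3,2) (3,5,6,2,4,3,2) (5,3,6,2,4,5,2) — 7.
deburr=shift 5: (1,3,4,2,5,1,2) (1,3,6,2,5,1,2) (1,4,4,2,5,1,2) (1,4,6,2,5,1,2) (3,4,4,2,5,3,2) (3,4,6,2,5,3,2) (4,3,6,2,5,4,2) — 7.
Summing: 7 + 7 = 14.

14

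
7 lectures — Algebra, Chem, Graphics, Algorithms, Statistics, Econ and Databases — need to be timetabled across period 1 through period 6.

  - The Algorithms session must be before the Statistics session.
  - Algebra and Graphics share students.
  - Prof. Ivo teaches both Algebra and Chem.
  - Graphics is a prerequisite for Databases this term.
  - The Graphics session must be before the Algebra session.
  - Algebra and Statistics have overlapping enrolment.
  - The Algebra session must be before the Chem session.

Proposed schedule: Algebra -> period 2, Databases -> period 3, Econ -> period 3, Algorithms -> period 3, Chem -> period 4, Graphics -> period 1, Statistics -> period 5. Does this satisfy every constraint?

Yes, all constraints hold

The Graphics session must be before the Algebra session — holds.
Graphics is a prerequisite for Databases this term — holds.
Algebra and Graphics share students — holds.
Prof. Ivo teaches both Algebra and Chem — holds.
The Algebra session must be before the Chem session — holds.
The Algorithms session must be before the Statistics session — holds.
Algebra and Statistics have overlapping enrolment — holds.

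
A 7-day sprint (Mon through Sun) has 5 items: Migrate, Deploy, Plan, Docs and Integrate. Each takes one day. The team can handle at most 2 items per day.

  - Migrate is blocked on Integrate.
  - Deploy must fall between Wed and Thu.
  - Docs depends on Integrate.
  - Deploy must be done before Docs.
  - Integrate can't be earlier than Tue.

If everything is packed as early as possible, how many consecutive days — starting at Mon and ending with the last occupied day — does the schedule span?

The precedence chain requires at least 2 distinct days.
With at most 2 per day and 5 work items, at least 3 days are needed.
Propagating the time windows through the other constraints, Docs can't land before Thu — that is day 4 counting from Mon — so the schedule must run through at least 4 days.
4 works (last occupied day: Thu): for example Integrate in Tue, Migrate in Wed, Plan in Mon, Docs in Thu, Deploy in Wed.

4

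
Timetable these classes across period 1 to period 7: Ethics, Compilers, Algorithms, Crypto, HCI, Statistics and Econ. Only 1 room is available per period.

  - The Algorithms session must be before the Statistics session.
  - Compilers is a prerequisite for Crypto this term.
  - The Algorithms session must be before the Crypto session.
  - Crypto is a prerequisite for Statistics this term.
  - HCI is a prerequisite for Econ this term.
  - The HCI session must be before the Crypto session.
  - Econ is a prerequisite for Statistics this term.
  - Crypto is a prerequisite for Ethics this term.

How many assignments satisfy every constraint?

42

Splitting on Ethics: it can be period 5 (6), period 6 (18), period 7 (18). Listing each branch's schedules as (Compilers, Algorithms, Crypto, HCI, Statistics, Econ) by period number:
Ethics=period 5: (1,2,4,3,7,6) (1,3,4,2,7,6) (2,1,4,3,7,6) (2,3,4,1,7,6) (3,1,4,2,7,6) (3,2,4,1,7,6) — 6.
Ethics=period 6: (1,2,4,3,7,5) (1,2,5,3,7,4) (1,3,4,2,7,5) (1,3,5,2,7,4) (1,4,5,2,7,3) (2,1,4,3,7,5) (2,1,5,3,7,4) (2,3,4,1,7,5) (2,3,5,1,7,4) (2,4,5,1,7,3) (3,1,4,2,7,5) (3,1,5,2,7,4) (3,2,4,1,7,5) (3,2,5,1,7,4) (3,4,5,1,7,2) (4,1,5,2,7,3) (4,2,5,1,7,3) (4,3,5,1,7,2) — 18.
Ethics=period 7: (1,2,4,3,6,5) (1,2,5,3,6,4) (1,3,4,2,6,5) (1,3,5,2,6,4) (1,4,5,2,6,3) (2,1,4,3,6,5) (2,1,5,3,6,4) (2,3,4,1,6,5) (2,3,5,1,6,4) (2,4,5,1,6,3) (3,1,4,2,6,5) (3,1,5,2,6,4) (3,2,4,1,6,5) (3,2,5,1,6,4) (3,4,5,1,6,2) (4,1,5,2,6,3) (4,2,5,1,6,3) (4,3,5,1,6,2) — 18.
Summing: 6 + 18 + 18 = 42.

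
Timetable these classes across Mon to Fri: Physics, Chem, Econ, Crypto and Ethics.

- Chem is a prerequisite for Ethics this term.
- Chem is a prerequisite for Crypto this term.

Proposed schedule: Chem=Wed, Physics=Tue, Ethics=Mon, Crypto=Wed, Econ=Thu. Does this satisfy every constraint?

Invalid. Chem is a prerequisite for Ethics this term.

Chem is a prerequisite for Ethics this term — violated.
Chem is a prerequisite for Crypto this term — violated.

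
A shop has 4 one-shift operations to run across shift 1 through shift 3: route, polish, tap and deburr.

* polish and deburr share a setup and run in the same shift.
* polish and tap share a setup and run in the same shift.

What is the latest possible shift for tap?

tap at shift 3 is achievable: tap=shift 3, polish=shift 3, deburr=shift 3, route=shift 1.

shift 3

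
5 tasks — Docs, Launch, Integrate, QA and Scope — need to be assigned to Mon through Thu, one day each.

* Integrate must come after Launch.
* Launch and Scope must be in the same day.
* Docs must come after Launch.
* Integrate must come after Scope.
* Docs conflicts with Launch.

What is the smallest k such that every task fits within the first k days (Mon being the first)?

The precedence chain requires at least 2 distinct days.
2 works (last occupied day: Tue): for example Scope in Mon; Docs in Tue; QA in Mon; Launch in Mon; Integrate in Tue.

2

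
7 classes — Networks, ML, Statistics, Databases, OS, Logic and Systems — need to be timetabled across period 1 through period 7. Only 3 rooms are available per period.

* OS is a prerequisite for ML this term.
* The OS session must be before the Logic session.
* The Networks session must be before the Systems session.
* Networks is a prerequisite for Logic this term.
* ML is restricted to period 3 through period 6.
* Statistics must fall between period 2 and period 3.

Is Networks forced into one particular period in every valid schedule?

No

Networks can be period 1 (e.g. ML -> period 3; Statistics -> period 2; Networks -> period 1; Logic -> period 2; Databases -> period 1; Systems -> period 2; OS -> period 1) or period 2 (e.g. ML -> period 3; Logic -> period 3; Systems -> period 3; Databases -> period 1; Statistics -> period 2; Networks -> period 2; OS -> period 1).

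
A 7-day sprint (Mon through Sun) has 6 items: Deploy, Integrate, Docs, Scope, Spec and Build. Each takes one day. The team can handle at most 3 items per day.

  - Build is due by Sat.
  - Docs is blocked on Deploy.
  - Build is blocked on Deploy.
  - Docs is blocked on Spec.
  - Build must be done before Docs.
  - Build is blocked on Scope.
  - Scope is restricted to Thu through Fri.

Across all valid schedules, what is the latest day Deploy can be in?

Fri

Downstream work caps Deploy at Fri.
Deploy at Fri is achievable: Spec -> Mon; Build -> Sat; Docs -> Sun; Integrate -> Mon; Scope -> Thu; Deploy -> Fri.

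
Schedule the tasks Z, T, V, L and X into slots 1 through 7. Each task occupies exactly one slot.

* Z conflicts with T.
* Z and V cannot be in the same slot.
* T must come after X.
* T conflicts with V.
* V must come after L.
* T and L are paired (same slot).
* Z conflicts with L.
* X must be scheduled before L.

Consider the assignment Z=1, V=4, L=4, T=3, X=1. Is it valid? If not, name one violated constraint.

V must come after L — violated.
T must come after X — holds.
T conflicts with V — holds.
Z conflicts with L — holds.
X must be scheduled before L — holds.
T and L are paired (same slot) — violated.
Z and V cannot be in the same slot — holds.
Z conflicts with T — holds.

No. T and L are paired (same slot) is not satisfied.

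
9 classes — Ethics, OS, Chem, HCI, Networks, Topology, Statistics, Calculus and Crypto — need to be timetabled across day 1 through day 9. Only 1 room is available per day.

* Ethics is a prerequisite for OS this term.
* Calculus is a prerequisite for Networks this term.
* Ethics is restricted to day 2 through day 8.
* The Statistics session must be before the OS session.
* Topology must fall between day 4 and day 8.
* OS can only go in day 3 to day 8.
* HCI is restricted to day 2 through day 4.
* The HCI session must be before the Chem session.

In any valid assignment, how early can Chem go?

day 3

Precedence pushes Chem to at least day 3.
Chem at day 3 is achievable: HCI in day 2, Ethics in day 5, OS in day 6, Crypto in day 9, Calculus in day 7, Statistics in day 1, Networks in day 8, Chem in day 3, Topology in day 4.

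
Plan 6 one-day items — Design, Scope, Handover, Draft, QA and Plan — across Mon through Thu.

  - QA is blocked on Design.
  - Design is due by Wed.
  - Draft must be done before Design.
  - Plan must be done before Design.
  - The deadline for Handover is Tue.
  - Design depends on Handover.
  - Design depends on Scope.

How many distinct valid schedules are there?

18

Splitting on Design: it can be Tue (2), Wed (16). Listing each branch's schedules as (Scope, Handover, Draft, QA, Plan):
Design=Tue: (Mon,Mon,Mon,Wed,Mon) (Mon,Mon,Mon,Thu,Mon) — 2.
Design=Wed: (Mon,Mon,Mon,Thu,Mon) (Mon,Mon,Mon,Thu,Tue) (Mon,Mon,Tue,Thu,Mon) (Mon,Mon,Tue,Thu,Tue) (Mon,Tue,Mon,Thu,Mon) (Mon,Tue,Mon,Thu,Tue) (Mon,Tue,Tue,Thu,Mon) (Mon,Tue,Tue,Thu,Tue) (Tue,Mon,Mon,Thu,Mon) (Tue,Mon,Mon,Thu,Tue) (Tue,Mon,Tue,Thu,Mon) (Tue,Mon,Tue,Thu,Tue) (Tue,Tue,Mon,Thu,Mon) (Tue,Tue,Mon,Thu,Tue) (Tue,Tue,Tue,Thu,Mon) (Tue,Tue,Tue,Thu,Tue) — 16.
Summing: 2 + 16 = 18.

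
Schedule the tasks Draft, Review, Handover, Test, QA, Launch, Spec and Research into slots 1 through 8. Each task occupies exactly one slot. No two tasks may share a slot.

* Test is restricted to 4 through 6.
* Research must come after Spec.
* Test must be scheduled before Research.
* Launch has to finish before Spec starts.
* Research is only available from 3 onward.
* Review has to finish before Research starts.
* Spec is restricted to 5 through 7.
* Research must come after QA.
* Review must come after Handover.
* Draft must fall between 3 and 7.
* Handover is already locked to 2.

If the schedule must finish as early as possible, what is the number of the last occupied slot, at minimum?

8

The precedence chain requires at least 3 distinct slots.
With at most 1 per slot and 8 tasks, at least 8 slots are needed.
Propagating the time windows through the other constraints, Research can't land before 6, so the schedule must run through at least slot 6.
8 works (last occupied slot: 8): for example Spec -> 5, Draft -> 3, QA -> 7, Review -> 6, Test -> 4, Handover -> 2, Launch -> 1, Research -> 8.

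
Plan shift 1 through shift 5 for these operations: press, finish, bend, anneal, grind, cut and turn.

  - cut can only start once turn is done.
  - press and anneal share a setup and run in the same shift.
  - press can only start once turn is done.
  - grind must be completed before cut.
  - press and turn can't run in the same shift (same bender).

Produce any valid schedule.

cut -> shift 2; finish -> shift 1; press -> shift 2; turn -> shift 1; bend -> shift 1; grind -> shift 1; anneal -> shift 2

Checking: grind(shift 1) before cut(shift 2); turn(shift 1) before press(shift 2); turn(shift 1) before cut(shift 2); press(shift 2) != turn(shift 1); press = anneal = shift 2.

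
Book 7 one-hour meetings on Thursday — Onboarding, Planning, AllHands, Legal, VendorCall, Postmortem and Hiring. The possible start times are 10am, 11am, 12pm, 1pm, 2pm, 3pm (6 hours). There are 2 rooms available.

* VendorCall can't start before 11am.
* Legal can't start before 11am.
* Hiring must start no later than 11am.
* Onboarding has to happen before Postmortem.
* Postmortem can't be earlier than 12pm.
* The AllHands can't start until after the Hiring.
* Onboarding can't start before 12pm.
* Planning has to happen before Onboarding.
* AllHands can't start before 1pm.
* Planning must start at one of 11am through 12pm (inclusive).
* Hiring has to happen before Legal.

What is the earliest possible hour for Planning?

11am

Planning is available from 11am; Planning's own window allows nothing later than 12pm.
Planning at 11am is achievable: Hiring=10am, AllHands=1pm, Onboarding=12pm, Planning=11am, Postmortem=1pm, VendorCall=12pm, Legal=11am.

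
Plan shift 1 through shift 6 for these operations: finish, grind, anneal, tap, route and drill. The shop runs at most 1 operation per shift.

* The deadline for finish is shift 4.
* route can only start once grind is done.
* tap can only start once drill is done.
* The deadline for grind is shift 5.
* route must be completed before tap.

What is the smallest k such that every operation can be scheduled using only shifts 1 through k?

6 shifts

The precedence chain requires at least 3 distinct shifts.
With at most 1 per shift and 6 operations, at least 6 shifts are needed.
6 works (last occupied shift: shift 6): for example finish in shift 1, route in shift 3, tap in shift 5, drill in shift 4, grind in shift 2, anneal in shift 6.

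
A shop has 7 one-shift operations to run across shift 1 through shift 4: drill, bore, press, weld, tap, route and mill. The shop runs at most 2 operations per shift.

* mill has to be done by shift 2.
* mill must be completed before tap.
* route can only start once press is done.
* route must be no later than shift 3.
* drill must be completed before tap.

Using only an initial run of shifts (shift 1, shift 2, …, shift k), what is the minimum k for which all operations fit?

4

The precedence chain requires at least 2 distinct shifts.
With at most 2 per shift and 7 operations, at least 4 shifts are needed.
4 works (last occupied shift: shift 4): for example route -> shift 2; weld -> shift 4; bore -> shift 3; drill -> shift 2; tap -> shift 3; press -> shift 1; mill -> shift 1.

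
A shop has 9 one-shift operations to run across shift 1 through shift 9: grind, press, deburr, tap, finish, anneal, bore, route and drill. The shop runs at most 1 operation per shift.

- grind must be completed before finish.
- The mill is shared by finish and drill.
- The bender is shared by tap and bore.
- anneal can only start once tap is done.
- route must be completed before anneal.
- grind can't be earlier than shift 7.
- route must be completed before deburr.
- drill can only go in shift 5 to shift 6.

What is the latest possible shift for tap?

Downstream work caps tap at shift 8.
tap at shift 6 is achievable: tap=shift 6, bore=shift 4, grind=shift 7, anneal=shift 8, finish=shift 9, route=shift 1, press=shift 3, drill=shift 5, deburr=shift 2.
Nothing later works — the conflict and capacity constraints rule out every shift after shift 6.

shift 6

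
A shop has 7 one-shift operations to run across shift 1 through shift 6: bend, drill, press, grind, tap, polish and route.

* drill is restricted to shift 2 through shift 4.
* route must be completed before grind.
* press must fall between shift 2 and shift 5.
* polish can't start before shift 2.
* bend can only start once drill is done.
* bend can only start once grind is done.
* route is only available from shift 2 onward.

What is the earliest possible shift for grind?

shift 3

Precedence pushes grind to at least shift 3; downstream work caps grind at shift 5.
grind at shift 3 is achievable: route -> shift 2; press -> shift 2; bend -> shift 4; grind -> shift 3; drill -> shift 2; tap -> shift 1; polish -> shift 2.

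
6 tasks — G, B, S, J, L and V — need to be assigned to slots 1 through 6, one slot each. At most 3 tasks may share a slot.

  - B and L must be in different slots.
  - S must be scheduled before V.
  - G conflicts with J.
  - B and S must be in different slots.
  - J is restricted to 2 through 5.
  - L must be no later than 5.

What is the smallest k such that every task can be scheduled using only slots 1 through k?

The precedence chain requires at least 2 distinct slots.
With at most 3 per slot and 6 tasks, at least 2 slots are needed.
2 works (last occupied slot: 2): for example V -> 2; S -> 1; L -> 1; G -> 1; J -> 2; B -> 2.

2 slots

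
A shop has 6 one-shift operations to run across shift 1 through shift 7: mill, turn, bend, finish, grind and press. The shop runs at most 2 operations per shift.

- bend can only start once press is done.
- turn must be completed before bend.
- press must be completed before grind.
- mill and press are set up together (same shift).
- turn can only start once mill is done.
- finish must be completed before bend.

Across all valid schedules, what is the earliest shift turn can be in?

shift 2

Precedence pushes turn to at least shift 2; downstream work caps turn at shift 6.
turn at shift 2 is achievable: bend -> shift 3, grind -> shift 3, finish -> shift 2, press -> shift 1, turn -> shift 2, mill -> shift 1.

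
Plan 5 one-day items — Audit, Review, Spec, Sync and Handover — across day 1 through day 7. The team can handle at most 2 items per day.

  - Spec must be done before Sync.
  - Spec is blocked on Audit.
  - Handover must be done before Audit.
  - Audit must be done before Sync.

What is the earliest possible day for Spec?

Precedence pushes Spec to at least day 3; downstream work caps Spec at day 6.
Spec at day 3 is achievable: Review in day 1; Sync in day 4; Handover in day 1; Audit in day 2; Spec in day 3.

day 3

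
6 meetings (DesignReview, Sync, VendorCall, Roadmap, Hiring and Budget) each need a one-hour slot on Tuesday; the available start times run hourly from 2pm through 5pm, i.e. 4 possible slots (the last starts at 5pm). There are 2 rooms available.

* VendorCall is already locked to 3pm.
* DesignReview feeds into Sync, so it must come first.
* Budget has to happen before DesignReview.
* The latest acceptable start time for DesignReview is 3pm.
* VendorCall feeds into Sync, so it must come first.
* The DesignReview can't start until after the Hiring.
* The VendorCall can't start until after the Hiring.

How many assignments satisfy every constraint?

4

Enumerating: Sync=4pm; Hiring=2pm; Budget=2pm; VendorCall=3pm; DesignReview=3pm; Roadmap=4pm | Hiring=2pm, Sync=4pm, DesignReview=3pm, VendorCall=3pm, Roadmap=5pm, Budget=2pm | Roadmap -> 4pm; DesignReview -> 3pm; Budget -> 2pm; Sync -> 5pm; Hiring -> 2pm; VendorCall -> 3pm | VendorCall -> 3pm, Hiring -> 2pm, Roadmap -> 5pm, DesignReview -> 3pm, Sync -> 5pm, Budget -> 2pm.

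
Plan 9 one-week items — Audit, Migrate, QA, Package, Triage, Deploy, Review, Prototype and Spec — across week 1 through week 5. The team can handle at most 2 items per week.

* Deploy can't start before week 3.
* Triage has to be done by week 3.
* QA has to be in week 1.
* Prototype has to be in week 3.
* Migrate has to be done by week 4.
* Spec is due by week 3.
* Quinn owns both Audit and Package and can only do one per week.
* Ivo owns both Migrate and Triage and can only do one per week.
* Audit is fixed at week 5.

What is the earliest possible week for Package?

week 1

Package at week 1 is achievable: Triage in week 2, Migrate in week 4, Prototype in week 3, QA in week 1, Deploy in week 3, Audit in week 5, Package in week 1, Review in week 4, Spec in week 2.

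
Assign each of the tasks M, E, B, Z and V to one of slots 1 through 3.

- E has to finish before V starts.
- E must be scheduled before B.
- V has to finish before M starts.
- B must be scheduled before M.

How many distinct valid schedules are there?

Enumerating: E=1, V=2, Z=1, B=2, M=3 | E in 1, B in 2, M in 3, V in 2, Z in 2 | B in 2; V in 2; Z in 3; E in 1; M in 3.

3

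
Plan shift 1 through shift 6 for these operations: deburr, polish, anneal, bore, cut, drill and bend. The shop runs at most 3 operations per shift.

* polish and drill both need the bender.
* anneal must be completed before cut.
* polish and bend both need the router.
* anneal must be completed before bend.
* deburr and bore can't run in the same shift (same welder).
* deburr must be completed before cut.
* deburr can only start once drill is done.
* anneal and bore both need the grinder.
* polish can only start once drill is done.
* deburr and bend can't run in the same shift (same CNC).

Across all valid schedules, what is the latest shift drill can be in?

shift 4

Downstream work caps drill at shift 4.
drill at shift 4 is achievable: polish=shift 5; bore=shift 2; drill=shift 4; bend=shift 2; cut=shift 6; anneal=shift 1; deburr=shift 5.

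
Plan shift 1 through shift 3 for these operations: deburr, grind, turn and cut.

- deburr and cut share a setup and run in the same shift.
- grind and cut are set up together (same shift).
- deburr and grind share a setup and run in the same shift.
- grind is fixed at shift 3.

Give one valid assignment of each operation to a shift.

turn=shift 1; deburr=shift 3; cut=shift 3; grind=shift 3

Checking: deburr = cut = shift 3; deburr = grind = shift 3; grind = cut = shift 3; grind=shift 3 in [shift 3,shift 3].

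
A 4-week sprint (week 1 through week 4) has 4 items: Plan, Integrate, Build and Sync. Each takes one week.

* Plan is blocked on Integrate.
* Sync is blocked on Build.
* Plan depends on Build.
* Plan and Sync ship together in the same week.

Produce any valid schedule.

Plan in week 2, Sync in week 2, Build in week 1, Integrate in week 1

Checking: Build(week 1) before Plan(week 2); Build(week 1) before Sync(week 2); Integrate(week 1) before Plan(week 2); Plan = Sync = week 2.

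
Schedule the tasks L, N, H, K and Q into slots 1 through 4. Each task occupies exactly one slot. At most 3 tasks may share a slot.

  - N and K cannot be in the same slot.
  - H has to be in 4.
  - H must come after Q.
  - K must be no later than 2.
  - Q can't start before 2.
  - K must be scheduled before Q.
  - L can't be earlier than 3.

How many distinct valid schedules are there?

18

Splitting on L: it can be 3 (9), 4 (9). Listing each branch's schedules as (N, H, K, Q):
L=3: (1,4,2,3) (2,4,1,2) (2,4,1,3) (3,4,1,2) (3,4,1,3) (3,4,2,3) (4,4,1,2) (4,4,1,3) (4,4,2,3) — 9.
L=4: (1,4,2,3) (2,4,1,2) (2,4,1,3) (3,4,1,2) (3,4,1,3) (3,4,2,3) (4,4,1,2) (4,4,1,3) (4,4,2,3) — 9.
Summing: 9 + 9 = 18.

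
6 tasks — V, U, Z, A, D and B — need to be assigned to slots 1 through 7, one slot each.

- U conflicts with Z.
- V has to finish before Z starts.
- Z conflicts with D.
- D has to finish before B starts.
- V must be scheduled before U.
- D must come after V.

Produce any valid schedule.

D=2, Z=3, U=2, V=1, A=1, B=3

Checking: V(1) before D(2); D(2) before B(3); V(1) before U(2); V(1) before Z(3); Z(3) != D(2); U(2) != Z(3).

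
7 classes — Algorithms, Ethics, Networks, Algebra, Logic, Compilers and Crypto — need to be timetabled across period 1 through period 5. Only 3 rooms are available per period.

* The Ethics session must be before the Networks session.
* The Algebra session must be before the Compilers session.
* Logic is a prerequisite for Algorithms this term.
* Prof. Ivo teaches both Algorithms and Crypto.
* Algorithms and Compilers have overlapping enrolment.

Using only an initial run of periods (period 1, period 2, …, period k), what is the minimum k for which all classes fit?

3 periods

The precedence chain requires at least 2 distinct periods.
With at most 3 per period and 7 classes, at least 3 periods are needed.
3 works (last occupied period: period 3): for example Compilers=period 3, Algebra=period 1, Crypto=period 3, Networks=period 2, Logic=period 1, Algorithms=period 2, Ethics=period 1.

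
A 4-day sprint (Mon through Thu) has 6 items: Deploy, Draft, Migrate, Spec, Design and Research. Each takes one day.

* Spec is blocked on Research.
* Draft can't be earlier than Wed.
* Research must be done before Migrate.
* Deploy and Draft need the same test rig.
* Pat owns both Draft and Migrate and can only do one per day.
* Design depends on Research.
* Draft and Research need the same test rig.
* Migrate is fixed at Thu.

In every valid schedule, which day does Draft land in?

Wed

Draft's window is Wed–Thu.
Migrate is fixed at Thu, and Draft can't share a day with Migrate.
So Draft must be Wed.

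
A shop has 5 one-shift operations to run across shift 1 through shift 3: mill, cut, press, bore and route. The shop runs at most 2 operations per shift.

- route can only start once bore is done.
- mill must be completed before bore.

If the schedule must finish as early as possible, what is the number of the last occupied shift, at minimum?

3

The precedence chain requires at least 3 distinct shifts.
With at most 2 per shift and 5 operations, at least 3 shifts are needed.
3 works (last occupied shift: shift 3): for example cut=shift 1, mill=shift 1, press=shift 2, bore=shift 2, route=shift 3.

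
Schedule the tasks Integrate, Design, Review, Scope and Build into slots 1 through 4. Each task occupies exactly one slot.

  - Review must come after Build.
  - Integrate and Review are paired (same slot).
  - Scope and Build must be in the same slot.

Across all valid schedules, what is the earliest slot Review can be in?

2

Precedence pushes Review to at least 2.
Review at 2 is achievable: Scope in 1, Review in 2, Design in 1, Build in 1, Integrate in 2.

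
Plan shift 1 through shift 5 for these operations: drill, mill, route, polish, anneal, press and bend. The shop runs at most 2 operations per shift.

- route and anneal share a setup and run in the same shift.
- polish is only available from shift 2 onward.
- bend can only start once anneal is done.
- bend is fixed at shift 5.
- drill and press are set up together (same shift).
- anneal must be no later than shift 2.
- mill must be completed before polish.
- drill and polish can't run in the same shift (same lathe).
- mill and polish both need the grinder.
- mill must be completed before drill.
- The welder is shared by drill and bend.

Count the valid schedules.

Splitting on drill: it can be shift 3 (4), shift 4 (6). Listing each branch's schedules as (mill, route, polish, anneal, press, bend) by shift number:
drill=shift 3: (1,2,4,2,3,5) (1,2,5,2,3,5) (2,1,4,1,3,5) (2,1,5,1,3,5) — 4.
drill=shift 4: (1,2,3,2,4,5) (1,2,5,2,4,5) (2,1,3,1,4,5) (2,1,5,1,4,5) (3,1,5,1,4,5) (3,2,5,2,4,5) — 6.
Summing: 4 + 6 = 10.

10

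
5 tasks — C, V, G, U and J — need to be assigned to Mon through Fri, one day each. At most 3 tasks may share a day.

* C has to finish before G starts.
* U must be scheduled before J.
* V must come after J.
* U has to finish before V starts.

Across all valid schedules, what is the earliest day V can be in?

Wed

Precedence pushes V to at least Wed.
V at Wed is achievable: V -> Wed, C -> Mon, J -> Tue, G -> Tue, U -> Mon.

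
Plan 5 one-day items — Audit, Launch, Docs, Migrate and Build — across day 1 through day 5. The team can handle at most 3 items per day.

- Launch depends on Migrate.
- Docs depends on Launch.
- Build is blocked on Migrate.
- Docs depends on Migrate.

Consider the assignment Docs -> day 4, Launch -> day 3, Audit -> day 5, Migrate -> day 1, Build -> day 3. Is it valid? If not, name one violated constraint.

The team can handle at most 3 items per day — holds.
Build is blocked on Migrate — holds.
Docs depends on Migrate — holds.
Docs depends on Launch — holds.
Launch depends on Migrate — holds.

Yes, all constraints hold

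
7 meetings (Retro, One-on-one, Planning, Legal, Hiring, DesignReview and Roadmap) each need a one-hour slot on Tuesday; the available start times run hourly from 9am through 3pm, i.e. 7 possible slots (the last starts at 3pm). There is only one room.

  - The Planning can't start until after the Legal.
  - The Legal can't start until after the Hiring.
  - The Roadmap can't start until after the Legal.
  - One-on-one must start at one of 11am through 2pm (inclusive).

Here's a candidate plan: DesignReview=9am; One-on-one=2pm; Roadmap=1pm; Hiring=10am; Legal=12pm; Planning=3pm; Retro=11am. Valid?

The Roadmap can't start until after the Legal — holds.
The Planning can't start until after the Legal — holds.
The Legal can't start until after the Hiring — holds.
One-on-one must start at one of 11am through 2pm (inclusive) — holds.
There is only one room — holds.

Yes, all constraints hold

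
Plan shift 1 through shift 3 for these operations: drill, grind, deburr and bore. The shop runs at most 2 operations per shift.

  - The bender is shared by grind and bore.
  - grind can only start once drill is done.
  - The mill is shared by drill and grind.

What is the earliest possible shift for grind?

shift 2

Precedence pushes grind to at least shift 2.
grind at shift 2 is achievable: grind=shift 2, bore=shift 3, drill=shift 1, deburr=shift 1.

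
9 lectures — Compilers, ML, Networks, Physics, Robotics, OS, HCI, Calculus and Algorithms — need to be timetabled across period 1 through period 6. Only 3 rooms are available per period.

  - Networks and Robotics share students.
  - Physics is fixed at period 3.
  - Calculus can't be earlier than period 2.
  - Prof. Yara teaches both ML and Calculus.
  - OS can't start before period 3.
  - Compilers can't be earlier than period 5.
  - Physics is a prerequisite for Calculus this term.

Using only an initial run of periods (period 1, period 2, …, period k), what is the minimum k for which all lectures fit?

5

The precedence chain requires at least 2 distinct periods.
With at most 3 per period and 9 lectures, at least 3 periods are needed.
Compilers can't be placed before period 5, so the schedule must run through at least period 5.
5 works (last occupied period: period 5): for example Compilers -> period 5, HCI -> period 1, OS -> period 3, Calculus -> period 4, ML -> period 1, Networks -> period 1, Physics -> period 3, Robotics -> period 2, Algorithms -> period 2.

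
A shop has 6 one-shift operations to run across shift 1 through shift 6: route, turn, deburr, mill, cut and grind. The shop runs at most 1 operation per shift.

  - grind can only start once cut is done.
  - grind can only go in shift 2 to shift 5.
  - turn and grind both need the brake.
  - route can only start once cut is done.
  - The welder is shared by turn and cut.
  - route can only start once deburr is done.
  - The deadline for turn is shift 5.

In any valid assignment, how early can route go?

Precedence pushes route to at least shift 2.
route at shift 3 is achievable: mill=shift 6; turn=shift 5; deburr=shift 2; cut=shift 1; grind=shift 4; route=shift 3.
Nothing earlier works — the conflict and capacity constraints rule out every shift before shift 3.

shift 3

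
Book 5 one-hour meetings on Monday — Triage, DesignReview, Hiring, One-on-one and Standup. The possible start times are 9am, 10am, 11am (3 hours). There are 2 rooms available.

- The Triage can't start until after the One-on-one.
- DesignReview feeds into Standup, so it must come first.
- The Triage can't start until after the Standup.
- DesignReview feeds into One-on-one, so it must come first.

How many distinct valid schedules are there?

Enumerating: Standup in 10am; Hiring in 9am; One-on-one in 10am; Triage in 11am; DesignReview in 9am | Triage -> 11am, One-on-one -> 10am, DesignReview -> 9am, Hiring -> 11am, Standup -> 10am.

2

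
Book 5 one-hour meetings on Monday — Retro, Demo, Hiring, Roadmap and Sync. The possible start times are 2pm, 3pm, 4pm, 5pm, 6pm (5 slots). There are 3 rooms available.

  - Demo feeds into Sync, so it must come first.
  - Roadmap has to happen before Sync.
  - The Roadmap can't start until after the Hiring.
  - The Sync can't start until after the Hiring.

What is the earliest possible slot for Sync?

Precedence pushes Sync to at least 4pm.
Sync at 4pm is achievable: Demo in 2pm, Retro in 2pm, Roadmap in 3pm, Hiring in 2pm, Sync in 4pm.

4pm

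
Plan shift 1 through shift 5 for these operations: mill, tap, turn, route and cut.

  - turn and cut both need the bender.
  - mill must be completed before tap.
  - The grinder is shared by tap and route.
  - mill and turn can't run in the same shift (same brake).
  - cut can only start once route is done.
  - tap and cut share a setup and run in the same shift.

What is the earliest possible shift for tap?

shift 2

Precedence pushes tap to at least shift 2.
tap at shift 2 is achievable: tap -> shift 2, turn -> shift 3, route -> shift 1, cut -> shift 2, mill -> shift 1.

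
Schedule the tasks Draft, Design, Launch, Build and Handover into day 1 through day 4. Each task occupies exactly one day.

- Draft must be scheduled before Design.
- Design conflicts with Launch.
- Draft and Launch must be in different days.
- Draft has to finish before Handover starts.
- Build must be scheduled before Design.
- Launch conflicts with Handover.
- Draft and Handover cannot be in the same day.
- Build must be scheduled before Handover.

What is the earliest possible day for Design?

day 2

Precedence pushes Design to at least day 2.
Design at day 2 is achievable: Build in day 1; Launch in day 3; Handover in day 2; Draft in day 1; Design in day 2.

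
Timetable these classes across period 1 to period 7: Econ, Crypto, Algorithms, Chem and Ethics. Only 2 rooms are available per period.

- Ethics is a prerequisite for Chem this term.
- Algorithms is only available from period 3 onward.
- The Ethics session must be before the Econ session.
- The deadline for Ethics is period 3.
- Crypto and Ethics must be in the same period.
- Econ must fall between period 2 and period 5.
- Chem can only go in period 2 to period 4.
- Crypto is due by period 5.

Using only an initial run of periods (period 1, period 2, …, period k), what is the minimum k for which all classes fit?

The precedence chain requires at least 2 distinct periods.
With at most 2 per period and 5 classes, at least 3 periods are needed.
Algorithms can't be placed before period 3, so the schedule must run through at least period 3.
3 works (last occupied period: period 3): for example Chem in period 2, Econ in period 2, Ethics in period 1, Crypto in period 1, Algorithms in period 3.

3 periods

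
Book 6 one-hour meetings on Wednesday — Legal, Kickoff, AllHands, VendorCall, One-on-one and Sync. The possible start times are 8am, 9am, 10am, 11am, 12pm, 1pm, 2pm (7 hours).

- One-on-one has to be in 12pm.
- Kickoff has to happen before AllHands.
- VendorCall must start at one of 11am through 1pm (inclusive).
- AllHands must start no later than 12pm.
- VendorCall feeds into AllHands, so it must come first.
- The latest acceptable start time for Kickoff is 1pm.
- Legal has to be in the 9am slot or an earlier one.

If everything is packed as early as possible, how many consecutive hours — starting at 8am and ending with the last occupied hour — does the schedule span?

5

The precedence chain requires at least 2 distinct hours.
One-on-one can't be placed before 12pm — that is hour 5 counting from 8am — so the schedule must run through at least 5 hours.
5 works (last occupied hour: 12pm): for example Kickoff in 8am, Sync in 8am, Legal in 8am, AllHands in 12pm, VendorCall in 11am, One-on-one in 12pm.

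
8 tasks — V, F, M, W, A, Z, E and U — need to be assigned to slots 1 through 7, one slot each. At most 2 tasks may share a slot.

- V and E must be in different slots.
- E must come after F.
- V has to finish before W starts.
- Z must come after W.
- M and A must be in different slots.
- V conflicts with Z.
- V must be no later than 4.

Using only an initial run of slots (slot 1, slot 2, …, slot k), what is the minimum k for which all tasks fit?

The precedence chain requires at least 3 distinct slots.
With at most 2 per slot and 8 tasks, at least 4 slots are needed.
4 works (last occupied slot: 4): for example F -> 1, W -> 2, U -> 4, E -> 2, M -> 3, Z -> 3, V -> 1, A -> 4.

4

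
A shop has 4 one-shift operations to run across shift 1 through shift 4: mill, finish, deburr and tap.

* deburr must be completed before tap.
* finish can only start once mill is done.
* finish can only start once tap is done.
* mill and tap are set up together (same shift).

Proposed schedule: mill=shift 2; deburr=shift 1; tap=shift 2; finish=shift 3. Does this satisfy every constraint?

Yes, all constraints hold

mill and tap are set up together (same shift) — holds.
finish can only start once tap is done — holds.
deburr must be completed before tap — holds.
finish can only start once mill is done — holds.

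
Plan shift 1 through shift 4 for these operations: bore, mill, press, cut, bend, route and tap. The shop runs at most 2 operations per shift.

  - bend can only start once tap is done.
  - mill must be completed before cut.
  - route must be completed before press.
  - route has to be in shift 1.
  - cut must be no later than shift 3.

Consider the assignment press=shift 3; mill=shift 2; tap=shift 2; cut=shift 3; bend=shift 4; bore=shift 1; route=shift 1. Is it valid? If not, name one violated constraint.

cut must be no later than shift 3 — holds.
route must be completed before press — holds.
route has to be in shift 1 — holds.
mill must be completed before cut — holds.
The shop runs at most 2 operations per shift — holds.
bend can only start once tap is done — holds.

Valid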